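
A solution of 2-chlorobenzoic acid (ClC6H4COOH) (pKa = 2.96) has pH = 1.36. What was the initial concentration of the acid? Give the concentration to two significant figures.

[H+] = 10^(-1.36) = 4.37 × 10^-2 M = x
Ka = 10^(−2.96) = 1.10 × 10^-3
Ka = x²/(C₀ − x) ⇒ C₀ = x + x²/Ka
C₀ = 4.37 × 10^-2 + (4.37 × 10^-2)²/(1.10 × 10^-3) = 1.78 M

C₀ = 1.8 M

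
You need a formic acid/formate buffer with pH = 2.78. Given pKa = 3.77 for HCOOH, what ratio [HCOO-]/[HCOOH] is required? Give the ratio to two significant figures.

pH = pKa + log(r) ⇒ log(r) = 2.78 − 3.77 = -0.99
r = [HCOO-]/[HCOOH] = 10^(-0.99) = 0.102

ratio = 0.10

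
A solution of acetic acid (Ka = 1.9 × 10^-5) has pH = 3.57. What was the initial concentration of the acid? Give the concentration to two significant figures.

[H+] = 10^(-3.57) = 2.69 × 10^-4 M = x
Ka = x²/(C₀ − x) ⇒ C₀ = x + x²/Ka
C₀ = 2.69 × 10^-4 + (2.69 × 10^-4)²/(1.9 × 10^-5) = 4.08 × 10^-3 M

C₀ = 4.1 × 10^-3 M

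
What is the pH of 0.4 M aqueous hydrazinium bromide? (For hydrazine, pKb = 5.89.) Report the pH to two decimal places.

pH = 4.25

N2H5+ is the conjugate acid of the weak base N2H4.
Kb = 10^(−5.89) = 1.29 × 10^-6
Ka = Kw/Kb = 1.0×10^-14 / 1.29 × 10^-6 = 7.75 × 10^-9
From the ICE table, Ka = x²/(0.4 − x) = 7.75 × 10^-9.
Neglecting x in the denominator: x = √(7.75 × 10^-9 × 0.4) = 5.57 × 10^-5 M
pH = −log(5.57 × 10^-5) = 4.25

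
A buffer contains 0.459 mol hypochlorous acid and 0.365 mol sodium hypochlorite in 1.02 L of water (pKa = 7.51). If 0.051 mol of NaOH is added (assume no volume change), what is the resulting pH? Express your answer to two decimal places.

OH- converts HOCl to OCl-: HOCl → 0.408 mol, OCl- → 0.416 mol.
Henderson–Hasselbalch with mole ratio 0.416/0.408: pH = 7.51 + (+0.008)

pH = 7.52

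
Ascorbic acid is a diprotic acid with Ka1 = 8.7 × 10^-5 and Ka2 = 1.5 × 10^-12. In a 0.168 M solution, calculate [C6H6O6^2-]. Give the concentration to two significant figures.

First ionization gives [H+] ≈ [HC6H6O6-] = 3.82 × 10^-3 M.
Second step: Ka2 = [H+][C6H6O6^2-]/[HC6H6O6-] ≈ [C6H6O6^2-] (since [H+] ≈ [HC6H6O6-]).
So [C6H6O6^2-] ≈ Ka2.

1.5 × 10^-12 M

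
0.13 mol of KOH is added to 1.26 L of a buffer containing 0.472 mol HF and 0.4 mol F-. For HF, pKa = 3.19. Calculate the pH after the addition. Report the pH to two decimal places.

pH = 3.38

OH- converts HF to F-: HF → 0.342 mol, F- → 0.53 mol.
Henderson–Hasselbalch with mole ratio 0.53/0.342: pH = 3.19 + (+0.190)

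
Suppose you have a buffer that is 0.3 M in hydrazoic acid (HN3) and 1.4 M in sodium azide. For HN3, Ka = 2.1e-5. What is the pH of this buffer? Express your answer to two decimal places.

pKa = −log(2.1 × 10^-5) = 4.678
Using pH = pKa + log([base]/[acid]) with [base]/[acid] = 1.4/0.3:
pH = 4.678 + (+0.669) = 5.35

pH = 5.35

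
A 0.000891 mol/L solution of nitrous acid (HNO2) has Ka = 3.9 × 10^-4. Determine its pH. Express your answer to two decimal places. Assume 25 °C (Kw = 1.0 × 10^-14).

pH = 3.37

HNO2 ⇌ NO2- + H+
Let x = [H+] at equilibrium. Ka = x²/(0.000891 − x).
x is not negligible relative to C₀; solve x² + 0.00039·x − 3.47e-07 = 0.
x = [−0.00039 + √(0.00039² + 1.39e-06)]/2 = 4.26 × 10^-4 M
pH = −log[H+] = −log(4.26 × 10^-4) = 3.37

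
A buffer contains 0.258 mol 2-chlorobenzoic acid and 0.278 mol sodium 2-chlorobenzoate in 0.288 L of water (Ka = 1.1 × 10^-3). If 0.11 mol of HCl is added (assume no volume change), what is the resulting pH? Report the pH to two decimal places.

pH = 2.62

Added H+ converts ClC6H4COO- to ClC6H4COOH: ClC6H4COOH → 0.368 mol, ClC6H4COO- → 0.168 mol.
pKa = −log(1.1 × 10^-3) = 2.959
Henderson–Hasselbalch with mole ratio 0.168/0.368: pH = 2.959 + (-0.341)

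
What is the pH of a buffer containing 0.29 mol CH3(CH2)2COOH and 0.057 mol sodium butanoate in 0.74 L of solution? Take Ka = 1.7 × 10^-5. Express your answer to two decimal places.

pKa = −log(1.7 × 10^-5) = 4.770
Henderson–Hasselbalch: pH = pKa + log([CH3(CH2)2COO-]/[CH3(CH2)2COOH]) = 4.770 + log(0.057/0.29)
pH = 4.770 + (-0.707) = 4.06

pH = 4.06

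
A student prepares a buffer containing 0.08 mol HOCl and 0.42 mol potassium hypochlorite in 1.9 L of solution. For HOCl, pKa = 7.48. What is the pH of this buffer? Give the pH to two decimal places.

pH = pKa + log([A⁻]/[HA]) = 7.48 + log(0.42/0.08)
pH = 7.48 + (+0.720) = 8.20

pH = 8.20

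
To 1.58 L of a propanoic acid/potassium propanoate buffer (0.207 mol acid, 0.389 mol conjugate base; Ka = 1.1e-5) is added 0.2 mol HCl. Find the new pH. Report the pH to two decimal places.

pH = 4.63

Added H+ converts CH3CH2COO- to CH3CH2COOH: CH3CH2COOH → 0.407 mol, CH3CH2COO- → 0.189 mol.
pKa = −log(1.1 × 10^-5) = 4.959
Henderson–Hasselbalch with mole ratio 0.189/0.407: pH = 4.959 + (-0.333)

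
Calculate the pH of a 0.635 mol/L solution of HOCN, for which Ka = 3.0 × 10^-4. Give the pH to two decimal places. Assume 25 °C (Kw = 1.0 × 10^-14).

pH = 1.86

HOCN ⇌ OCN- + H+
Let x = [H+] at equilibrium. Ka = x²/(0.635 − x).
Neglecting x in the denominator: x = √(3.0 × 10^-4 × 0.635) = 1.38 × 10^-2 M
(x/C₀ = 2.2% < 5%, so the approximation holds.)
pH = −log(1.38 × 10^-2) = 1.86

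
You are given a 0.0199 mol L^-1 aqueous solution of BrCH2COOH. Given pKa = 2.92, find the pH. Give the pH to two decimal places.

BrCH2COOH ⇌ BrCH2COO- + H+
Ka = 10^(−2.92) = 1.20 × 10^-3
Ka = [H+]²/(0.0199 − [H+]) = 1.20 × 10^-3
Here C₀/Ka ≈ 16.6, so the small-[H+] approximation fails. Use the quadratic:
[H+] = [−0.0012 + √(0.0012² + 9.55e-05)]/2 = 4.32 × 10^-3 M
pH = −log[H+] = −log(4.32 × 10^-3) = 2.36

pH = 2.36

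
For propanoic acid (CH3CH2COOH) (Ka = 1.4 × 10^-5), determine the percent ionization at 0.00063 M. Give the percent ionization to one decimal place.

13.8%

CH3CH2COOH ⇌ CH3CH2COO- + H+; let x = [H+] at equilibrium.
Solve x² + 1.4e-05x − 8.82e-09 = 0 → x = 8.72 × 10^-5 M
Fraction ionized = 8.72 × 10^-5 / 0.00063 = 0.1384 → 13.8%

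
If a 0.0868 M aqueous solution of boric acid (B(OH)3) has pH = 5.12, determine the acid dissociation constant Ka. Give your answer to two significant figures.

Ka = 6.6 × 10^-10

[H+] = 10^(-5.12) = 7.59 × 10^-6 M
At equilibrium [HA] = 0.0868 − 7.59 × 10^-6 = 8.68 × 10^-2 M
Ka = [H+][A-]/[HA] = (7.59 × 10^-6)² / 8.68 × 10^-2 = 6.6 × 10^-10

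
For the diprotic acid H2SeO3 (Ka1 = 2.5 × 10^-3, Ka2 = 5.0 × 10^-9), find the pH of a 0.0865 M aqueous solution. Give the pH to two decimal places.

Since Ka1 ≫ Ka2, the first ionization dominates [H+].
Ka1 = x²/(0.0865 − x) = 2.5 × 10^-3
Solving the quadratic: x = (−Ka1 + √(Ka1² + 4·Ka1·C₀))/2 = 1.35 × 10^-2 M
pH = −log(1.35 × 10^-2) = 1.87

pH = 1.87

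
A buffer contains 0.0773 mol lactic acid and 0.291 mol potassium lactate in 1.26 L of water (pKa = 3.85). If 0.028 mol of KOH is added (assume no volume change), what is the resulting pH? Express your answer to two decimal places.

OH- converts CH3CH(OH)COOH to CH3CH(OH)COO-: CH3CH(OH)COOH → 0.0493 mol, CH3CH(OH)COO- → 0.319 mol.
Henderson–Hasselbalch with mole ratio 0.319/0.0493: pH = 3.85 + (+0.811)

pH = 4.66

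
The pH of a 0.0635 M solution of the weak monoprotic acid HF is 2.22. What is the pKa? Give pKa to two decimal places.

pKa = 3.20

[H+] = 10^(-2.22) = 6.03 × 10^-3 M
At equilibrium [HA] = 0.0635 − 6.03 × 10^-3 = 5.75 × 10^-2 M
Ka = [H+][A-]/[HA] = (6.03 × 10^-3)² / 5.75 × 10^-2 = 6.32 × 10^-4
pKa = -log(6.32 × 10^-4) = 3.20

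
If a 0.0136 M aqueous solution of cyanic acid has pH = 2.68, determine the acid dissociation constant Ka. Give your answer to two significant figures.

[H+] = 10^(-2.68) = 2.09 × 10^-3 M
At equilibrium [HA] = 0.0136 − 2.09 × 10^-3 = 1.15 × 10^-2 M
Ka = [H+][A-]/[HA] = (2.09 × 10^-3)² / 1.15 × 10^-2 = 3.8 × 10^-4

Ka = 3.8 × 10^-4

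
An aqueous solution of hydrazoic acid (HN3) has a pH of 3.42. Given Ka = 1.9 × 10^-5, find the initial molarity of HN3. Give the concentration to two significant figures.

[H+] = 10^(-3.42) = 3.80 × 10^-4 M = x
Ka = x²/(C₀ − x) ⇒ C₀ = x + x²/Ka
C₀ = 3.80 × 10^-4 + (3.80 × 10^-4)²/(1.9 × 10^-5) = 7.98 × 10^-3 M

C₀ = 8.0 × 10^-3 M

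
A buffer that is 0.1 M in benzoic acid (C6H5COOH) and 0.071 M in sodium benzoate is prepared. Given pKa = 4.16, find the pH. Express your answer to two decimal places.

pH = pKa + log([A⁻]/[HA]) = 4.16 + log(0.071/0.1)
pH = 4.16 + (-0.149) = 4.01

pH = 4.01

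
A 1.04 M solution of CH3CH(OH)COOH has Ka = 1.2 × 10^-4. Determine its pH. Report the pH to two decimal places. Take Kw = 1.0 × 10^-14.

CH3CH(OH)COOH ⇌ CH3CH(OH)COO- + H+
Ka = x²/(1.04 − x) = 1.2 × 10^-4
Since Ka ≪ C₀, x ≈ √(Ka·C₀) = 1.12 × 10^-2 M.
pH = −log[H+] = −log(1.12 × 10^-2) = 1.95

pH = 1.95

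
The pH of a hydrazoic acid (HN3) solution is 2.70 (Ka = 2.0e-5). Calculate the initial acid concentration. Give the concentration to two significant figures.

C₀ = 2.0 × 10^-1 M

[H+] = 10^(-2.70) = 2.00 × 10^-3 M = x
Ka = x²/(C₀ − x) ⇒ C₀ = x + x²/Ka
C₀ = 2.00 × 10^-3 + (2.00 × 10^-3)²/(2.0 × 10^-5) = 2.02 × 10^-1 M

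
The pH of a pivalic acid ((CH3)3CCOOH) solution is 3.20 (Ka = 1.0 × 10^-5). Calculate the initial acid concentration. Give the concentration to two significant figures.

[H+] = 10^(-3.20) = 6.31 × 10^-4 M = x
Ka = x²/(C₀ − x) ⇒ C₀ = x + x²/Ka
C₀ = 6.31 × 10^-4 + (6.31 × 10^-4)²/(1.0 × 10^-5) = 4.04 × 10^-2 M

C₀ = 4.0 × 10^-2 M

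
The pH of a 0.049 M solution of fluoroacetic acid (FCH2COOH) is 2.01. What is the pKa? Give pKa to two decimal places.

pKa = 2.61

[H+] = 10^(-2.01) = 9.77 × 10^-3 M
At equilibrium [HA] = 0.049 − 9.77 × 10^-3 = 3.92 × 10^-2 M
Ka = [H+][A-]/[HA] = (9.77 × 10^-3)² / 3.92 × 10^-2 = 2.44 × 10^-3
pKa = -log(2.44 × 10^-3) = 2.61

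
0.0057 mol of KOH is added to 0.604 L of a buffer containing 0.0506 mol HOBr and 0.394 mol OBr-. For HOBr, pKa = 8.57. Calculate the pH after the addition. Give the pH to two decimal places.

pH = 9.52

OH- converts HOBr to OBr-: HOBr → 0.0449 mol, OBr- → 0.4 mol.
Henderson–Hasselbalch with mole ratio 0.4/0.0449: pH = 8.57 + (+0.950)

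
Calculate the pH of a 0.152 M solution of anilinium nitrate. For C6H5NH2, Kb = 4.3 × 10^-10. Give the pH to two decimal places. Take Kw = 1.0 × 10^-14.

C6H5NH3+ is the conjugate acid of the weak base C6H5NH2.
Ka = Kw/Kb = 1.0×10^-14 / 4.3 × 10^-10 = 2.33 × 10^-5
Ka = x²/(0.152 − x) = 2.33 × 10^-5
Neglecting x in the denominator: x = √(2.33 × 10^-5 × 0.152) = 1.88 × 10^-3 M
(x/C₀ = 1.2% < 5%, so the approximation holds.)
pH = −log(1.88 × 10^-3) = 2.73

pH = 2.73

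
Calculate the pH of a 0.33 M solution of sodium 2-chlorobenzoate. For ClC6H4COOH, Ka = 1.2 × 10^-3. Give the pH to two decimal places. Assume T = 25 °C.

pH = 8.22

ClC6H4COO- is the conjugate base of the weak acid ClC6H4COOH.
Kb = Kw/Ka = 1.0×10^-14 / 1.2 × 10^-3 = 8.33 × 10^-12
Kb = [OH-]²/(0.33 − [OH-]) = 8.33 × 10^-12
Since Kb ≪ C₀, [OH-] ≈ √(Kb·C₀) = 1.66 × 10^-6 M.
Check: 0.0005% ionized — well under 5%, approximation valid.
pOH = −log(1.66 × 10^-6) = 5.78; pH = 14.00 − 5.78 = 8.22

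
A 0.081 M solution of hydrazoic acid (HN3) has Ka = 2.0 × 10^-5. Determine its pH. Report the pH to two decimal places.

HN3 ⇌ N3- + H+
From the ICE table, Ka = [H+]²/(0.081 − [H+]) = 2.0 × 10^-5.
Assume [H+] ≪ 0.081: [H+] ≈ √(2.0 × 10^-5 × 0.081) = 1.27 × 10^-3 M
([H+]/C₀ = 1.6% < 5%, so the approximation holds.)
pH = −log(1.27 × 10^-3) = 2.90

pH = 2.90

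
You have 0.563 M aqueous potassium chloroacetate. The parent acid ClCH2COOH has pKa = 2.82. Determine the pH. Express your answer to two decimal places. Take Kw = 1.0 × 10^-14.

pH = 8.29

ClCH2COO- is the conjugate base of the weak acid ClCH2COOH.
Ka = 10^(−2.82) = 1.51 × 10^-3
Kb = Kw/Ka = 1.0×10^-14 / 1.51 × 10^-3 = 6.62 × 10^-12
Kb = [OH-]²/(0.563 − [OH-]) = 6.62 × 10^-12
Assume [OH-] ≪ 0.563: [OH-] ≈ √(6.62 × 10^-12 × 0.563) = 1.93 × 10^-6 M
Check: 0.00034% ionized — well under 5%, approximation valid.
pOH = −log(1.93 × 10^-6) = 5.71; pH = 14.00 − 5.71 = 8.29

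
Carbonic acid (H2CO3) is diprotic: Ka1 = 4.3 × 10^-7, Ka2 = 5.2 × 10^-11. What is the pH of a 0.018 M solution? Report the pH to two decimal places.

pH = 4.06

Since Ka1 ≫ Ka2, the first ionization dominates [H+].
Ka1 = x²/(0.018 − x) = 4.3 × 10^-7
x ≈ √(4.3 × 10^-7 × 0.018) = 8.80 × 10^-5 M
pH = −log(8.80 × 10^-5) = 4.06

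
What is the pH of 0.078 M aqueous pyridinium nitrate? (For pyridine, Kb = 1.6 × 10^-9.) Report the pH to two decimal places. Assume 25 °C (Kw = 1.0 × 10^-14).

pH = 3.16

C5H5NH+ is the conjugate acid of the weak base C5H5N.
Ka = Kw/Kb = 1.0×10^-14 / 1.6 × 10^-9 = 6.25 × 10^-6
Ka = [H+]²/(0.078 − [H+]) = 6.25 × 10^-6
Neglecting [H+] in the denominator: [H+] = √(6.25 × 10^-6 × 0.078) = 6.98 × 10^-4 M
pH = −log[H+] = −log(6.98 × 10^-4) = 3.16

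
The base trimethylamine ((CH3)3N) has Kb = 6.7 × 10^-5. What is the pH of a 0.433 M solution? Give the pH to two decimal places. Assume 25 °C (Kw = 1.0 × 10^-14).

pH = 11.73

(CH3)3N + H2O ⇌ (CH3)3NH+ + OH-
Let x = [OH-] at equilibrium. Kb = x²/(0.433 − x).
Assume x ≪ 0.433: x ≈ √(6.7 × 10^-5 × 0.433) = 5.39 × 10^-3 M
(x/C₀ = 1.2% < 5%, so the approximation holds.)
pOH = −log(5.39 × 10^-3) = 2.27; pH = 14.00 − 2.27 = 11.73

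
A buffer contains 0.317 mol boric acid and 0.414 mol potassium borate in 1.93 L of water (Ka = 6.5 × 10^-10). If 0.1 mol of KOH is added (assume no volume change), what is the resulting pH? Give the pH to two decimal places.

After neutralization: n(B(OH)3) = 0.217 mol, n(B(OH)4-) = 0.514 mol.
pKa = −log(6.5 × 10^-10) = 9.187
pH = pKa + log(n_B(OH)4-/n_B(OH)3) = 9.187 + log(0.514/0.217) = 9.187 + (+0.375)

pH = 9.56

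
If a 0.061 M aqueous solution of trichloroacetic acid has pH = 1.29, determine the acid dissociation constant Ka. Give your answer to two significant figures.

[H+] = 10^(-1.29) = 5.13 × 10^-2 M
At equilibrium [HA] = 0.061 − 5.13 × 10^-2 = 9.70 × 10^-3 M
Ka = [H+][A-]/[HA] = (5.13 × 10^-2)² / 9.70 × 10^-3 = 2.7 × 10^-1

Ka = 2.7 × 10^-1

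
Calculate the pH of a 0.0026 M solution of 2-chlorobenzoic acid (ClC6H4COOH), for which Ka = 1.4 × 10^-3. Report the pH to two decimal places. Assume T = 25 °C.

ClC6H4COOH ⇌ ClC6H4COO- + H+
Ka = [H+]²/(0.0026 − [H+]) = 1.4 × 10^-3
The 5% rule fails; solving [H+]² + Ka·[H+] − Ka·C₀ = 0 exactly:
[H+] = [−0.0014 + √(0.0014² + 1.46e-05)]/2 = 1.33 × 10^-3 M
pH = −log(1.33 × 10^-3) = 2.88

pH = 2.88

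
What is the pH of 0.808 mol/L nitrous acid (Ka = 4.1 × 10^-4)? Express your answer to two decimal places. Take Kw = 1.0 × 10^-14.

HNO2 ⇌ NO2- + H+
Ka = [H+]²/(0.808 − [H+]) = 4.1 × 10^-4
Assume [H+] ≪ 0.808: [H+] ≈ √(4.1 × 10^-4 × 0.808) = 1.82 × 10^-2 M
Check: 2.3% ionized — well under 5%, approximation valid.
pH = −log[H+] = −log(1.82 × 10^-2) = 1.74

pH = 1.74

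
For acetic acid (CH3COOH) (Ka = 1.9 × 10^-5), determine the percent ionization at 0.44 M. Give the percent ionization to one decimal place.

0.7%

CH3COOH ⇌ CH3COO- + H+; let x = [H+] at equilibrium.
x ≈ √(Ka·C₀) = √(1.9 × 10^-5 × 0.44) = 2.89 × 10^-3 M
% ionization = x/C₀ × 100% = 2.89 × 10^-3/0.44 × 100% = 0.7%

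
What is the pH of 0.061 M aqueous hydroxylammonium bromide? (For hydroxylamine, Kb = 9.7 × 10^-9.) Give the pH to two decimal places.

pH = 3.60

NH3OH+ is the conjugate acid of the weak base NH2OH.
Ka = Kw/Kb = 1.0×10^-14 / 9.7 × 10^-9 = 1.03 × 10^-6
From the ICE table, Ka = [H+]²/(0.061 − [H+]) = 1.03 × 10^-6.
Neglecting [H+] in the denominator: [H+] = √(1.03 × 10^-6 × 0.061) = 2.51 × 10^-4 M
pH = −log(2.51 × 10^-4) = 3.60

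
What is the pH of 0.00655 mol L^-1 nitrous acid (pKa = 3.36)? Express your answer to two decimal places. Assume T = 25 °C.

pH = 2.83

HNO2 ⇌ NO2- + H+
Ka = 10^(−3.36) = 4.37 × 10^-4
From the ICE table, Ka = [H+]²/(0.00655 − [H+]) = 4.37 × 10^-4.
Here C₀/Ka ≈ 15, so the small-[H+] approximation fails. Use the quadratic:
[H+] = [−0.000437 + √(0.000437² + 1.14e-05)]/2 = 1.49 × 10^-3 M
pH = −log(1.49 × 10^-3) = 2.83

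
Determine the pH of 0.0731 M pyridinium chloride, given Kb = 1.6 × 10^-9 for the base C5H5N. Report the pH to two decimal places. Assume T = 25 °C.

pH = 3.17

C5H5NH+ is the conjugate acid of the weak base C5H5N.
Ka = Kw/Kb = 1.0×10^-14 / 1.6 × 10^-9 = 6.25 × 10^-6
From the ICE table, Ka = [H+]²/(0.0731 − [H+]) = 6.25 × 10^-6.
Assume [H+] ≪ 0.0731: [H+] ≈ √(6.25 × 10^-6 × 0.0731) = 6.76 × 10^-4 M
Check: 0.92% ionized — well under 5%, approximation valid.
pH = −log[H+] = −log(6.76 × 10^-4) = 3.17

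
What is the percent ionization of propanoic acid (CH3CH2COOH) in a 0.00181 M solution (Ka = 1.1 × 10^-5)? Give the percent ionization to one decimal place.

CH3CH2COOH ⇌ CH3CH2COO- + H+; let x = [H+] at equilibrium.
Ka = x²/(C₀ − x); solving the quadratic gives x = 1.36 × 10^-4 M.
Fraction ionized = 1.36 × 10^-4 / 0.00181 = 0.0751 → 7.5%

7.5%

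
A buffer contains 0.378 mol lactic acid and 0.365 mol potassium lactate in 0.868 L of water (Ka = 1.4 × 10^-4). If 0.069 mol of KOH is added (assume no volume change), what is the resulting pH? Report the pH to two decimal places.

After neutralization: n(CH3CH(OH)COOH) = 0.309 mol, n(CH3CH(OH)COO-) = 0.434 mol.
pKa = −log(1.4 × 10^-4) = 3.854
pH = pKa + log([A⁻]/[HA]) = 3.854 + log(0.434/0.309) = 3.854 +0.148

pH = 4.00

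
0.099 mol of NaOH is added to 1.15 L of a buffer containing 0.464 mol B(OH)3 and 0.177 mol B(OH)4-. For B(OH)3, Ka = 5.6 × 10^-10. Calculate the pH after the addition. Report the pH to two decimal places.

pH = 9.13

OH- converts B(OH)3 to B(OH)4-: B(OH)3 → 0.365 mol, B(OH)4- → 0.276 mol.
pKa = −log(5.6 × 10^-10) = 9.252
pH = pKa + log([A⁻]/[HA]) = 9.252 + log(0.276/0.365) = 9.252 -0.121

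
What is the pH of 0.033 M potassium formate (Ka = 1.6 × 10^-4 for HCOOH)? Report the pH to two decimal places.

HCOO- is the conjugate base of the weak acid HCOOH.
Kb = Kw/Ka = 1.0×10^-14 / 1.6 × 10^-4 = 6.25 × 10^-11
Kb = [OH-]²/(0.033 − [OH-]) = 6.25 × 10^-11
Assume [OH-] ≪ 0.033: [OH-] ≈ √(6.25 × 10^-11 × 0.033) = 1.44 × 10^-6 M
([OH-]/C₀ = 0.0044% < 5%, so the approximation holds.)
pOH = −log(1.44 × 10^-6) = 5.84; pH = 14.00 − 5.84 = 8.16

pH = 8.16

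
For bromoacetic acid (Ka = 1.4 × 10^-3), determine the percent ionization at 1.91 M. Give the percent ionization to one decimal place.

BrCH2COOH ⇌ BrCH2COO- + H+; let x = [H+] at equilibrium.
x ≈ √(Ka·C₀) = √(1.4 × 10^-3 × 1.91) = 5.17 × 10^-2 M
% ionization = x/C₀ × 100% = 5.17 × 10^-2/1.91 × 100% = 2.7%

2.7%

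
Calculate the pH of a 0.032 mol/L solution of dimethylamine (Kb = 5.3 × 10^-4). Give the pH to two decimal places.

pH = 11.59

(CH3)2NH + H2O ⇌ (CH3)2NH2+ + OH-
Kb = [OH-]²/(0.032 − [OH-]) = 5.3 × 10^-4
The 5% rule fails; solving [OH-]² + Kb·[OH-] − Kb·C₀ = 0 exactly:
[OH-] = (−Kb + √(Kb² + 4·Kb·C₀))/2 = 3.86 × 10^-3 M
pOH = −log(3.86 × 10^-3) = 2.41; pH = 14.00 − 2.41 = 11.59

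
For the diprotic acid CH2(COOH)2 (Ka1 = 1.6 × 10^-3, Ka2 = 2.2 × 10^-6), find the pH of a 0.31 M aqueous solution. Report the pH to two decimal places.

pH = 1.67

Ka1 ≫ Ka2, so treat the first dissociation as the only significant source of H+.
Ka1 = x²/(0.31 − x) = 1.6 × 10^-3
Solving the quadratic: x = (−Ka1 + √(Ka1² + 4·Ka1·C₀))/2 = 2.15 × 10^-2 M
pH = −log(2.15 × 10^-2) = 1.67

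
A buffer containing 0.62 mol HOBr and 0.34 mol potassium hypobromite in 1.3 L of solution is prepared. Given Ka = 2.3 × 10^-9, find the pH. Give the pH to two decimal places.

pKa = −log(2.3 × 10^-9) = 8.638
Henderson–Hasselbalch: pH = pKa + log([OBr-]/[HOBr]) = 8.638 + log(0.34/0.62)
pH = 8.638 + (-0.261) = 8.38

pH = 8.38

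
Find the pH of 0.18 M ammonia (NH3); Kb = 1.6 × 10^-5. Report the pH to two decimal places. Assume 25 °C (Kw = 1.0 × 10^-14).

pH = 11.23

NH3 + H2O ⇌ NH4+ + OH-
Kb = [OH-]²/(0.18 − [OH-]) = 1.6 × 10^-5
Assume [OH-] ≪ 0.18: [OH-] ≈ √(1.6 × 10^-5 × 0.18) = 1.70 × 10^-3 M
pOH = 2.77, so pH = 14.00 − pOH = 11.23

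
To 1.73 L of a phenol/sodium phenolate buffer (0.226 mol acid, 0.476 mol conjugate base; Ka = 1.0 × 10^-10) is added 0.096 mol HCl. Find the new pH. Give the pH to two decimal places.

After neutralization: n(C6H5OH) = 0.322 mol, n(C6H5O-) = 0.38 mol.
pKa = −log(1.0 × 10^-10) = 10.000
Henderson–Hasselbalch with mole ratio 0.38/0.322: pH = 10.000 + (+0.072)

pH = 10.07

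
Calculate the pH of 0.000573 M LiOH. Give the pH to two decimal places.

pH = 10.76

LiOH is a strong base; [OH-] = 0.000573 M.
pOH = -log(0.000573) = 3.24
pH = 14.00 - 3.24 = 10.76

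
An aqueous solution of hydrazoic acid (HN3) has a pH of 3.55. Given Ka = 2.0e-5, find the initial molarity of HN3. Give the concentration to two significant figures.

[H+] = 10^(-3.55) = 2.82 × 10^-4 M = x
Ka = x²/(C₀ − x) ⇒ C₀ = x + x²/Ka
C₀ = 2.82 × 10^-4 + (2.82 × 10^-4)²/(2.0 × 10^-5) = 4.26 × 10^-3 M

C₀ = 4.3 × 10^-3 M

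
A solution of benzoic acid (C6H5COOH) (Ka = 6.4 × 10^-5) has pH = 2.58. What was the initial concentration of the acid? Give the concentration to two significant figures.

C₀ = 1.1 × 10^-1 M

[H+] = 10^(-2.58) = 2.63 × 10^-3 M = x
Ka = x²/(C₀ − x) ⇒ C₀ = x + x²/Ka
C₀ = 2.63 × 10^-3 + (2.63 × 10^-3)²/(6.4 × 10^-5) = 1.11 × 10^-1 M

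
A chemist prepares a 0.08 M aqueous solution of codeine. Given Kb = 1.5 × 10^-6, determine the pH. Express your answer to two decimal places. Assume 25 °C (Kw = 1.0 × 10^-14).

C18H21NO3 + H2O ⇌ C18H22NO3+ + OH-
Kb = [OH-]²/(0.08 − [OH-]) = 1.5 × 10^-6
Assume [OH-] ≪ 0.08: [OH-] ≈ √(1.5 × 10^-6 × 0.08) = 3.46 × 10^-4 M
pOH = 3.46, so pH = 14.00 − pOH = 10.54

pH = 10.54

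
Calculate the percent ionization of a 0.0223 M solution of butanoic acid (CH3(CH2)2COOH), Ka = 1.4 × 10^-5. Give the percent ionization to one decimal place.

2.5%

CH3(CH2)2COOH ⇌ CH3(CH2)2COO- + H+; let x = [H+] at equilibrium.
x ≈ √(Ka·C₀) = √(1.4 × 10^-5 × 0.0223) = 5.59 × 10^-4 M
% ionization = x/C₀ × 100% = 5.59 × 10^-4/0.0223 × 100% = 2.5%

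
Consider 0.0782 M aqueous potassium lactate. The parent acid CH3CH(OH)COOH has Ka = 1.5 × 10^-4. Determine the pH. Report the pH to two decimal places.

CH3CH(OH)COO- is the conjugate base of the weak acid CH3CH(OH)COOH.
Kb = Kw/Ka = 1.0×10^-14 / 1.5 × 10^-4 = 6.67 × 10^-11
From the ICE table, Kb = x²/(0.0782 − x) = 6.67 × 10^-11.
Neglecting x in the denominator: x = √(6.67 × 10^-11 × 0.0782) = 2.28 × 10^-6 M
pOH = −log(2.28 × 10^-6) = 5.64; pH = 14.00 − 5.64 = 8.36

pH = 8.36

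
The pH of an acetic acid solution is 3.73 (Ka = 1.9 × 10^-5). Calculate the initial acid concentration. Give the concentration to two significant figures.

[H+] = 10^(-3.73) = 1.86 × 10^-4 M = x
Ka = x²/(C₀ − x) ⇒ C₀ = x + x²/Ka
C₀ = 1.86 × 10^-4 + (1.86 × 10^-4)²/(1.9 × 10^-5) = 2.01 × 10^-3 M

C₀ = 2.0 × 10^-3 M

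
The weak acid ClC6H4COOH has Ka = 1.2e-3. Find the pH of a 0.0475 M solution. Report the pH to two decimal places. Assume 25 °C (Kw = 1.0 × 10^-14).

ClC6H4COOH ⇌ ClC6H4COO- + H+
Let x = [H+] at equilibrium. Ka = x²/(0.0475 − x).
x is not negligible relative to C₀; solve x² + 0.0012·x − 5.7e-05 = 0.
x = (−Ka + √(Ka² + 4·Ka·C₀))/2 = 6.97 × 10^-3 M
pH = −log(6.97 × 10^-3) = 2.16

pH = 2.16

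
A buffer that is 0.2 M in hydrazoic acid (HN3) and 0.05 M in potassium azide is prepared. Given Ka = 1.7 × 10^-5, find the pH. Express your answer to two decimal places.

pH = 4.17

pKa = −log(1.7 × 10^-5) = 4.770
Using pH = pKa + log([base]/[acid]) with [base]/[acid] = 0.05/0.2:
pH = 4.770 + (-0.602) = 4.17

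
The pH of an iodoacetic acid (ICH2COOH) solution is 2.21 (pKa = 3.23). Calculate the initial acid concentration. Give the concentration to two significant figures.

[H+] = 10^(-2.21) = 6.17 × 10^-3 M = x
Ka = 10^(−3.23) = 5.89 × 10^-4
Ka = x²/(C₀ − x) ⇒ C₀ = x + x²/Ka
C₀ = 6.17 × 10^-3 + (6.17 × 10^-3)²/(5.89 × 10^-4) = 7.08 × 10^-2 M

C₀ = 7.1 × 10^-2 M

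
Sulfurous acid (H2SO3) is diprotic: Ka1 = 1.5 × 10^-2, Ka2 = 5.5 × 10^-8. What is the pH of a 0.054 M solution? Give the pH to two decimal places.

Since Ka1 ≫ Ka2, the first ionization dominates [H+].
Ka1 = x²/(0.054 − x) = 1.5 × 10^-2
Solving the quadratic: x = (−Ka1 + √(Ka1² + 4·Ka1·C₀))/2 = 2.19 × 10^-2 M
pH = −log(2.19 × 10^-2) = 1.66

pH = 1.66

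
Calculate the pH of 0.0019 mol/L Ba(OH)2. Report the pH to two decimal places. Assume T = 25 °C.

Ba(OH)2 is a strong base (each formula unit releases 2 OH-); [OH-] = 0.0038 M.
pOH = -log(0.0038) = 2.42
pH = 14.00 - 2.42 = 11.58

pH = 11.58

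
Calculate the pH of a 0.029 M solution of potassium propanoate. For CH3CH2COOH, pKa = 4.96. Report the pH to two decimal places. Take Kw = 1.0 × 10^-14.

CH3CH2COO- is the conjugate base of the weak acid CH3CH2COOH.
Ka = 10^(−4.96) = 1.10 × 10^-5
Kb = Kw/Ka = 1.0×10^-14 / 1.10 × 10^-5 = 9.09 × 10^-10
Let x = [OH-] at equilibrium. Kb = x²/(0.029 − x).
Neglecting x in the denominator: x = √(9.09 × 10^-10 × 0.029) = 5.13 × 10^-6 M
pOH = −log(5.13 × 10^-6) = 5.29; pH = 14.00 − 5.29 = 8.71

pH = 8.71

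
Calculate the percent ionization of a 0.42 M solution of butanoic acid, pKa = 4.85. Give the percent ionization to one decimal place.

0.6%

CH3(CH2)2COOH ⇌ CH3(CH2)2COO- + H+; let x = [H+] at equilibrium.
Ka = 10^(−4.85) = 1.41 × 10^-5
x ≈ √(Ka·C₀) = √(1.41 × 10^-5 × 0.42) = 2.43 × 10^-3 M
% ionization = x/C₀ × 100% = 2.43 × 10^-3/0.42 × 100% = 0.6%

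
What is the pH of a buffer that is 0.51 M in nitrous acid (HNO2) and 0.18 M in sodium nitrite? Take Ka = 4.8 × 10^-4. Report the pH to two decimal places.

pKa = −log(4.8 × 10^-4) = 3.319
pH = pKa + log([A⁻]/[HA]) = 3.319 + log(0.18/0.51)
pH = 3.319 + (-0.452) = 2.87

pH = 2.87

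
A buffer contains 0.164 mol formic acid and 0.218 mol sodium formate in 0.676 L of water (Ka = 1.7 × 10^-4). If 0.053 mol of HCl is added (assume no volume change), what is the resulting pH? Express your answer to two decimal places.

Added H+ converts HCOO- to HCOOH: HCOOH → 0.217 mol, HCOO- → 0.165 mol.
pKa = −log(1.7 × 10^-4) = 3.770
Henderson–Hasselbalch with mole ratio 0.165/0.217: pH = 3.770 + (-0.119)

pH = 3.65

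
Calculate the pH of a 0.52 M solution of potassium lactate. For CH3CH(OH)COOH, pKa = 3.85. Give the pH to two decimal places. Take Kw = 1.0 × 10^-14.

CH3CH(OH)COO- is the conjugate base of the weak acid CH3CH(OH)COOH.
Ka = 10^(−3.85) = 1.41 × 10^-4
Kb = Kw/Ka = 1.0×10^-14 / 1.41 × 10^-4 = 7.09 × 10^-11
Kb = [OH-]²/(0.52 − [OH-]) = 7.09 × 10^-11
Since Kb ≪ C₀, [OH-] ≈ √(Kb·C₀) = 6.07 × 10^-6 M.
pOH = 5.22, so pH = 14.00 − pOH = 8.78

pH = 8.78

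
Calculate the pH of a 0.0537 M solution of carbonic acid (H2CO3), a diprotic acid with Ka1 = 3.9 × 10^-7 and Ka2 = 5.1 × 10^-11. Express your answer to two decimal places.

Since Ka1 ≫ Ka2, the first ionization dominates [H+].
Ka1 = x²/(0.0537 − x) = 3.9 × 10^-7
x ≈ √(3.9 × 10^-7 × 0.0537) = 1.45 × 10^-4 M
pH = −log(1.45 × 10^-4) = 3.84

pH = 3.84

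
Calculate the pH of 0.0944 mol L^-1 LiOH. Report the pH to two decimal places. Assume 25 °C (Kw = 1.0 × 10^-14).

LiOH is a strong base; [OH-] = 0.0944 M.
pOH = -log(0.0944) = 1.03
pH = 14.00 - 1.03 = 12.97

pH = 12.97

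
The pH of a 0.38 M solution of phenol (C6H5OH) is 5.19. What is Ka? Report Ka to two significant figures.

[H+] = 10^(-5.19) = 6.46 × 10^-6 M
At equilibrium [HA] = 0.38 − 6.46 × 10^-6 = 3.80 × 10^-1 M
Ka = [H+][A-]/[HA] = (6.46 × 10^-6)² / 3.80 × 10^-1 = 1.1 × 10^-10

Ka = 1.1 × 10^-10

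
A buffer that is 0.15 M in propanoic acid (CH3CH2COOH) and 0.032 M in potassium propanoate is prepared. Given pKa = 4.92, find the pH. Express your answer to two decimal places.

Using pH = pKa + log([base]/[acid]) with [base]/[acid] = 0.032/0.15:
pH = 4.92 + (-0.671) = 4.25

pH = 4.25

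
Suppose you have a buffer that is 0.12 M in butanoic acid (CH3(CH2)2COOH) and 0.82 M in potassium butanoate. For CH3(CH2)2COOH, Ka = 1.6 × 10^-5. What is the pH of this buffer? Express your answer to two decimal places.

pH = 5.63

pKa = −log(1.6 × 10^-5) = 4.796
Using pH = pKa + log([base]/[acid]) with [base]/[acid] = 0.82/0.12:
pH = 4.796 + (+0.835) = 5.63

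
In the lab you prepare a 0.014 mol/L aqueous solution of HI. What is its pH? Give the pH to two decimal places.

HI is a strong acid and dissociates completely, so [H+] = 0.014 M.
pH = -log(0.014) = 1.85

pH = 1.85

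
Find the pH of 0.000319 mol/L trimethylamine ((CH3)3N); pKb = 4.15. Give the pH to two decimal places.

(CH3)3N + H2O ⇌ (CH3)3NH+ + OH-
Kb = 10^(−4.15) = 7.08 × 10^-5
From the ICE table, Kb = x²/(0.000319 − x) = 7.08 × 10^-5.
x is not negligible relative to C₀; solve x² + 7.08e-05·x − 2.26e-08 = 0.
x = (−Kb + √(Kb² + 4·Kb·C₀))/2 = 1.19 × 10^-4 M
pOH = 3.92, so pH = 14.00 − pOH = 10.08

pH = 10.08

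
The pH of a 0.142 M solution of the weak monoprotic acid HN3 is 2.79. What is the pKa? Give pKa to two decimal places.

pKa = 4.73

[H+] = 10^(-2.79) = 1.62 × 10^-3 M
At equilibrium [HA] = 0.142 − 1.62 × 10^-3 = 1.40 × 10^-1 M
Ka = [H+][A-]/[HA] = (1.62 × 10^-3)² / 1.40 × 10^-1 = 1.87 × 10^-5
pKa = -log(1.87 × 10^-5) = 4.73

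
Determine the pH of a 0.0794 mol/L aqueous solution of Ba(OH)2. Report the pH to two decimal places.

pH = 13.20

Ba(OH)2 is a strong base (each formula unit releases 2 OH-); [OH-] = 0.159 M.
pOH = -log(0.159) = 0.80
pH = 14.00 - 0.80 = 13.20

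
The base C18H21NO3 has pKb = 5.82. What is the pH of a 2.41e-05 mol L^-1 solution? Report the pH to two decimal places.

pH = 8.73

C18H21NO3 + H2O ⇌ C18H22NO3+ + OH-
Kb = 10^(−5.82) = 1.51 × 10^-6
From the ICE table, Kb = x²/(2.41e-05 − x) = 1.51 × 10^-6.
x is not negligible relative to C₀; solve x² + 1.51e-06·x − 3.64e-11 = 0.
x = [−1.51e-06 + √(1.51e-06² + 1.46e-10)]/2 = 5.32 × 10^-6 M
pOH = −log(5.32 × 10^-6) = 5.27; pH = 14.00 − 5.27 = 8.73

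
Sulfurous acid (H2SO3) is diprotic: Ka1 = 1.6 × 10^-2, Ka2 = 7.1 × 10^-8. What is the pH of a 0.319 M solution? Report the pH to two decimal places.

Since Ka1 ≫ Ka2, the first ionization dominates [H+].
Ka1 = x²/(0.319 − x) = 1.6 × 10^-2
Solving the quadratic: x = (−Ka1 + √(Ka1² + 4·Ka1·C₀))/2 = 6.39 × 10^-2 M
pH = −log(6.39 × 10^-2) = 1.19

pH = 1.19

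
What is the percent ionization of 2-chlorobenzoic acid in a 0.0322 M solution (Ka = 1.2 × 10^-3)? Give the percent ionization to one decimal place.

ClC6H4COOH ⇌ ClC6H4COO- + H+; let x = [H+] at equilibrium.
Solve x² + 0.0012x − 3.86e-05 = 0 → x = 5.64 × 10^-3 M
Fraction ionized = 5.64 × 10^-3 / 0.0322 = 0.1752 → 17.5%

17.5%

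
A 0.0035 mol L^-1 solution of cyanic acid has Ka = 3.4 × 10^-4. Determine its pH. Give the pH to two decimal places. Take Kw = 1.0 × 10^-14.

pH = 3.03

HOCN ⇌ OCN- + H+
Ka = x²/(0.0035 − x) = 3.4 × 10^-4
Here C₀/Ka ≈ 10.3, so the small-x approximation fails. Use the quadratic:
x = [−0.00034 + √(0.00034² + 4.76e-06)]/2 = 9.34 × 10^-4 M
pH = −log[H+] = −log(9.34 × 10^-4) = 3.03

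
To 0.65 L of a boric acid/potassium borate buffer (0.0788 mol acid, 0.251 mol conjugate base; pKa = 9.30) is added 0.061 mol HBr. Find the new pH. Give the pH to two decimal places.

pH = 9.43

After neutralization: n(B(OH)3) = 0.14 mol, n(B(OH)4-) = 0.19 mol.
pH = pKa + log(n_B(OH)4-/n_B(OH)3) = 9.30 + log(0.19/0.14) = 9.30 + (+0.133)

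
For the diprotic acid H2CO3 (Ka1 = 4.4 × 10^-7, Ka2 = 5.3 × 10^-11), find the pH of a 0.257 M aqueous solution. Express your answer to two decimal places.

Since Ka1 ≫ Ka2, the first ionization dominates [H+].
Ka1 = x²/(0.257 − x) = 4.4 × 10^-7
x ≈ √(4.4 × 10^-7 × 0.257) = 3.36 × 10^-4 M
pH = −log(3.36 × 10^-4) = 3.47

pH = 3.47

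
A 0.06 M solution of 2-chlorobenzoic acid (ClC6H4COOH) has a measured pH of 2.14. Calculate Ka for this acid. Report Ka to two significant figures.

[H+] = 10^(-2.14) = 7.24 × 10^-3 M
At equilibrium [HA] = 0.06 − 7.24 × 10^-3 = 5.28 × 10^-2 M
Ka = [H+][A-]/[HA] = (7.24 × 10^-3)² / 5.28 × 10^-2 = 9.9 × 10^-4

Ka = 9.9 × 10^-4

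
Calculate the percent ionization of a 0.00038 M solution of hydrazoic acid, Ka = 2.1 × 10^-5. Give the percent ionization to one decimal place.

20.9%

HN3 ⇌ N3- + H+; let x = [H+] at equilibrium.
Ka = x²/(C₀ − x); solving the quadratic gives x = 7.94 × 10^-5 M.
Fraction ionized = 7.94 × 10^-5 / 0.00038 = 0.2089 → 20.9%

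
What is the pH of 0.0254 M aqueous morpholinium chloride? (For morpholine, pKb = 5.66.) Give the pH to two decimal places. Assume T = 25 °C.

C4H8ONH2+ is the conjugate acid of the weak base C4H8ONH.
Kb = 10^(−5.66) = 2.19 × 10^-6
Ka = Kw/Kb = 1.0×10^-14 / 2.19 × 10^-6 = 4.57 × 10^-9
Ka = x²/(0.0254 − x) = 4.57 × 10^-9
Since Ka ≪ C₀, x ≈ √(Ka·C₀) = 1.08 × 10^-5 M.
Check: 0.042% ionized — well under 5%, approximation valid.
pH = −log(1.08 × 10^-5) = 4.97

pH = 4.97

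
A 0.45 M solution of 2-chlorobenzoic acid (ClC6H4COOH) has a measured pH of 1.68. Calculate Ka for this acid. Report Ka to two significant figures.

[H+] = 10^(-1.68) = 2.09 × 10^-2 M
At equilibrium [HA] = 0.45 − 2.09 × 10^-2 = 4.29 × 10^-1 M
Ka = [H+][A-]/[HA] = (2.09 × 10^-2)² / 4.29 × 10^-1 = 1.0 × 10^-3

Ka = 1.0 × 10^-3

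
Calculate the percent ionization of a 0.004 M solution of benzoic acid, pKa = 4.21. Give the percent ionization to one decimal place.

11.7%

C6H5COOH ⇌ C6H5COO- + H+; let x = [H+] at equilibrium.
Ka = 10^(−4.21) = 6.17 × 10^-5
Ka = x²/(C₀ − x); solving the quadratic gives x = 4.67 × 10^-4 M.
Fraction ionized = 4.67 × 10^-4 / 0.004 = 0.1168 → 11.7%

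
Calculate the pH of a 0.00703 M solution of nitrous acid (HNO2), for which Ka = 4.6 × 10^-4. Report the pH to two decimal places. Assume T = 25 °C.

HNO2 ⇌ NO2- + H+
Let x = [H+] at equilibrium. Ka = x²/(0.00703 − x).
Here C₀/Ka ≈ 15.3, so the small-x approximation fails. Use the quadratic:
x = [−0.00046 + √(0.00046² + 1.29e-05)]/2 = 1.58 × 10^-3 M
pH = −log[H+] = −log(1.58 × 10^-3) = 2.80

pH = 2.80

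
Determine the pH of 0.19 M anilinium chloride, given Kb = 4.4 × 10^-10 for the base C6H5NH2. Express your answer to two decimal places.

C6H5NH3+ is the conjugate acid of the weak base C6H5NH2.
Ka = Kw/Kb = 1.0×10^-14 / 4.4 × 10^-10 = 2.27 × 10^-5
Let x = [H+] at equilibrium. Ka = x²/(0.19 − x).
Neglecting x in the denominator: x = √(2.27 × 10^-5 × 0.19) = 2.08 × 10^-3 M
Check: 1.1% ionized — well under 5%, approximation valid.
pH = −log(2.08 × 10^-3) = 2.68

pH = 2.68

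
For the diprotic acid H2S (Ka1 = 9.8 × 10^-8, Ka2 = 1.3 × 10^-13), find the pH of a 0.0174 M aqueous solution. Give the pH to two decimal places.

Since Ka1 ≫ Ka2, the first ionization dominates [H+].
Ka1 = x²/(0.0174 − x) = 9.8 × 10^-8
x ≈ √(9.8 × 10^-8 × 0.0174) = 4.13 × 10^-5 M
pH = −log(4.13 × 10^-5) = 4.38

pH = 4.38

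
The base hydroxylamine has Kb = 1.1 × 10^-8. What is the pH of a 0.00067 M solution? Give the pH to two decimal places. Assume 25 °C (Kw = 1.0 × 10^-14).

NH2OH + H2O ⇌ NH3OH+ + OH-
Kb = x²/(0.00067 − x) = 1.1 × 10^-8
Assume x ≪ 0.00067: x ≈ √(1.1 × 10^-8 × 0.00067) = 2.71 × 10^-6 M
Check: 0.41% ionized — well under 5%, approximation valid.
pOH = 5.57, so pH = 14.00 − pOH = 8.43

pH = 8.43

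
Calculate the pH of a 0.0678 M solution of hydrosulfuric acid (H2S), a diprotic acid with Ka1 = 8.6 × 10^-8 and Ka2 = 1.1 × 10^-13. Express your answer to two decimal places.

pH = 4.12

Since Ka1 ≫ Ka2, the first ionization dominates [H+].
Ka1 = x²/(0.0678 − x) = 8.6 × 10^-8
x ≈ √(8.6 × 10^-8 × 0.0678) = 7.64 × 10^-5 M
pH = −log(7.64 × 10^-5) = 4.12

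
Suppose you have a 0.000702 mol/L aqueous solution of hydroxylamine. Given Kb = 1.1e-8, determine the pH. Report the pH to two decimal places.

pH = 8.44

NH2OH + H2O ⇌ NH3OH+ + OH-
Let x = [OH-] at equilibrium. Kb = x²/(0.000702 − x).
Neglecting x in the denominator: x = √(1.1 × 10^-8 × 0.000702) = 2.78 × 10^-6 M
Check: 0.4% ionized — well under 5%, approximation valid.
pOH = −log(2.78 × 10^-6) = 5.56; pH = 14.00 − 5.56 = 8.44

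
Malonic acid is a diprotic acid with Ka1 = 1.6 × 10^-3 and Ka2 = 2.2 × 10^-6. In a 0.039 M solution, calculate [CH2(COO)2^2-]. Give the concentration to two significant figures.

2.2 × 10^-6 M

First ionization gives [H+] ≈ [CH2(COOH)COO-] = 7.14 × 10^-3 M.
Second step: Ka2 = [H+][CH2(COO)2^2-]/[CH2(COOH)COO-] ≈ [CH2(COO)2^2-] (since [H+] ≈ [CH2(COOH)COO-]).
So [CH2(COO)2^2-] ≈ Ka2.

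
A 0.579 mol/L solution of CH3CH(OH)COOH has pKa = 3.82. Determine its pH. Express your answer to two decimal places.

pH = 2.03

CH3CH(OH)COOH ⇌ CH3CH(OH)COO- + H+
Ka = 10^(−3.82) = 1.51 × 10^-4
Ka = [H+]²/(0.579 − [H+]) = 1.51 × 10^-4
Since Ka ≪ C₀, [H+] ≈ √(Ka·C₀) = 9.35 × 10^-3 M.
pH = −log[H+] = −log(9.35 × 10^-3) = 2.03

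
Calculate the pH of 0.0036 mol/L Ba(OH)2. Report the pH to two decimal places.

pH = 11.86

Ba(OH)2 is a strong base (each formula unit releases 2 OH-); [OH-] = 0.0072 M.
pOH = -log(0.0072) = 2.14
pH = 14.00 - 2.14 = 11.86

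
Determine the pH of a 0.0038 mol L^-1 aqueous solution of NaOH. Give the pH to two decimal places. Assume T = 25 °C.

NaOH is a strong base; [OH-] = 0.0038 M.
pOH = -log(0.0038) = 2.42
pH = 14.00 - 2.42 = 11.58

pH = 11.58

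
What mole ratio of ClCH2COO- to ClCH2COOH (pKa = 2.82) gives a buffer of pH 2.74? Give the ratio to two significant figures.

pH = pKa + log(r) ⇒ log(r) = 2.74 − 2.82 = -0.08
r = [ClCH2COO-]/[ClCH2COOH] = 10^(-0.08) = 0.832

ratio = 0.83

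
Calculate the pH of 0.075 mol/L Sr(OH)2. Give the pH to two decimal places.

Sr(OH)2 is a strong base (each formula unit releases 2 OH-); [OH-] = 0.15 M.
pOH = -log(0.15) = 0.82
pH = 14.00 - 0.82 = 13.18

pH = 13.18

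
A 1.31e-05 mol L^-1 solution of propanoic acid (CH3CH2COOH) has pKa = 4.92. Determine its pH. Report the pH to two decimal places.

pH = 5.10

CH3CH2COOH ⇌ CH3CH2COO- + H+
Ka = 10^(−4.92) = 1.20 × 10^-5
Ka = x²/(1.31e-05 − x) = 1.20 × 10^-5
The 5% rule fails; solving x² + Ka·x − Ka·C₀ = 0 exactly:
x = (−Ka + √(Ka² + 4·Ka·C₀))/2 = 7.90 × 10^-6 M
pH = −log[H+] = −log(7.90 × 10^-6) = 5.10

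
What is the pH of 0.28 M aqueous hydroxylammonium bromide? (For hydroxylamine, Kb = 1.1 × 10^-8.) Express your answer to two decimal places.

pH = 3.30

NH3OH+ is the conjugate acid of the weak base NH2OH.
Ka = Kw/Kb = 1.0×10^-14 / 1.1 × 10^-8 = 9.09 × 10^-7
Ka = [H+]²/(0.28 − [H+]) = 9.09 × 10^-7
Assume [H+] ≪ 0.28: [H+] ≈ √(9.09 × 10^-7 × 0.28) = 5.04 × 10^-4 M
Check: 0.18% ionized — well under 5%, approximation valid.
pH = −log(5.04 × 10^-4) = 3.30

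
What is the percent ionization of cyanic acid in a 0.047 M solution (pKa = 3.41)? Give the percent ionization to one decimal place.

HOCN ⇌ OCN- + H+; let x = [H+] at equilibrium.
Ka = 10^(−3.41) = 3.89 × 10^-4
Solve x² + 0.000389x − 1.83e-05 = 0 → x = 4.09 × 10^-3 M
% ionization = x/C₀ × 100% = 4.09 × 10^-3/0.047 × 100% = 8.7%

8.7%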